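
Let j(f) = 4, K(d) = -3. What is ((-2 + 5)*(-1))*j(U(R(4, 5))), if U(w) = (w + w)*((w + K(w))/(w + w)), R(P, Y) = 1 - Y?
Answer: -12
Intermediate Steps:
U(w) = -3 + w (U(w) = (w + w)*((w - 3)/(w + w)) = (2*w)*((-3 + w)/((2*w))) = (2*w)*((-3 + w)*(1/(2*w))) = (2*w)*((-3 + w)/(2*w)) = -3 + w)
((-2 + 5)*(-1))*j(U(R(4, 5))) = ((-2 + 5)*(-1))*4 = (3*(-1))*4 = -3*4 = -12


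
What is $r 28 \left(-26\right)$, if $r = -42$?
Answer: $30576$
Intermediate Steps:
$r 28 \left(-26\right) = \left(-42\right) 28 \left(-26\right) = \left(-1176\right) \left(-26\right) = 30576$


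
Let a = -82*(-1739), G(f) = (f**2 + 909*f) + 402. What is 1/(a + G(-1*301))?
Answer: -1/40008 ≈ -2.4995e-5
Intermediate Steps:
G(f) = 402 + f**2 + 909*f
a = 142598
1/(a + G(-1*301)) = 1/(142598 + (402 + (-1*301)**2 + 909*(-1*301))) = 1/(142598 + (402 + (-301)**2 + 909*(-301))) = 1/(142598 + (402 + 90601 - 273609)) = 1/(142598 - 182606) = 1/(-40008) = -1/40008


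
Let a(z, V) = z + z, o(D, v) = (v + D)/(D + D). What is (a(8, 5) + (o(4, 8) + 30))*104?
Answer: 4940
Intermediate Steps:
o(D, v) = (D + v)/(2*D) (o(D, v) = (D + v)/((2*D)) = (D + v)*(1/(2*D)) = (D + v)/(2*D))
a(z, V) = 2*z
(a(8, 5) + (o(4, 8) + 30))*104 = (2*8 + ((½)*(4 + 8)/4 + 30))*104 = (16 + ((½)*(¼)*12 + 30))*104 = (16 + (3/2 + 30))*104 = (16 + 63/2)*104 = (95/2)*104 = 4940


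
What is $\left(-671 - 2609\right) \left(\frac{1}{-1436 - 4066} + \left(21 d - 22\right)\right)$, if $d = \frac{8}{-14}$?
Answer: $\frac{306793160}{2751} \approx 1.1152 \cdot 10^{5}$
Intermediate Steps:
$d = - \frac{4}{7}$ ($d = 8 \left(- \frac{1}{14}\right) = - \frac{4}{7} \approx -0.57143$)
$\left(-671 - 2609\right) \left(\frac{1}{-1436 - 4066} + \left(21 d - 22\right)\right) = \left(-671 - 2609\right) \left(\frac{1}{-1436 - 4066} + \left(21 \left(- \frac{4}{7}\right) - 22\right)\right) = - 3280 \left(\frac{1}{-5502} - 34\right) = - 3280 \left(- \frac{1}{5502} - 34\right) = \left(-3280\right) \left(- \frac{187069}{5502}\right) = \frac{306793160}{2751}$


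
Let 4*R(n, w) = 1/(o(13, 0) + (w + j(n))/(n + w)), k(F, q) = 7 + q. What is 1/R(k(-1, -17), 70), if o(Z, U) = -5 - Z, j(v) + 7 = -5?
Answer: -1022/15 ≈ -68.133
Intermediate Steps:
j(v) = -12 (j(v) = -7 - 5 = -12)
R(n, w) = 1/(4*(-18 + (-12 + w)/(n + w))) (R(n, w) = 1/(4*((-5 - 1*13) + (w - 12)/(n + w))) = 1/(4*((-5 - 13) + (-12 + w)/(n + w))) = 1/(4*(-18 + (-12 + w)/(n + w))))
1/R(k(-1, -17), 70) = 1/((-(7 - 17) - 1*70)/(4*(12 + 17*70 + 18*(7 - 17)))) = 1/((-1*(-10) - 70)/(4*(12 + 1190 + 18*(-10)))) = 1/((10 - 70)/(4*(12 + 1190 - 180))) = 1/((¼)*(-60)/1022) = 1/((¼)*(1/1022)*(-60)) = 1/(-15/1022) = -1022/15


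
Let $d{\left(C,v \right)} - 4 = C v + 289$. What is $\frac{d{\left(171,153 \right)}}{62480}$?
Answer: $\frac{3307}{7810} \approx 0.42343$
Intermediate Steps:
$d{\left(C,v \right)} = 293 + C v$ ($d{\left(C,v \right)} = 4 + \left(C v + 289\right) = 4 + \left(289 + C v\right) = 293 + C v$)
$\frac{d{\left(171,153 \right)}}{62480} = \frac{293 + 171 \cdot 153}{62480} = \left(293 + 26163\right) \frac{1}{62480} = 26456 \cdot \frac{1}{62480} = \frac{3307}{7810}$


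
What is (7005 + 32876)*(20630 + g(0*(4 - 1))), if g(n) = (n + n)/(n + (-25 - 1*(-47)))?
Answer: 822745030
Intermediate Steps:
g(n) = 2*n/(22 + n) (g(n) = (2*n)/(n + (-25 + 47)) = (2*n)/(n + 22) = (2*n)/(22 + n) = 2*n/(22 + n))
(7005 + 32876)*(20630 + g(0*(4 - 1))) = (7005 + 32876)*(20630 + 2*(0*(4 - 1))/(22 + 0*(4 - 1))) = 39881*(20630 + 2*(0*3)/(22 + 0*3)) = 39881*(20630 + 2*0/(22 + 0)) = 39881*(20630 + 2*0/22) = 39881*(20630 + 2*0*(1/22)) = 39881*(20630 + 0) = 39881*20630 = 822745030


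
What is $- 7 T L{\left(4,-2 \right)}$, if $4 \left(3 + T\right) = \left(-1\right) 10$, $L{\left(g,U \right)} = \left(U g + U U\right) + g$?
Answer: $0$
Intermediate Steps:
$L{\left(g,U \right)} = g + U^{2} + U g$ ($L{\left(g,U \right)} = \left(U g + U^{2}\right) + g = \left(U^{2} + U g\right) + g = g + U^{2} + U g$)
$T = - \frac{11}{2}$ ($T = -3 + \frac{\left(-1\right) 10}{4} = -3 + \frac{1}{4} \left(-10\right) = -3 - \frac{5}{2} = - \frac{11}{2} \approx -5.5$)
$- 7 T L{\left(4,-2 \right)} = \left(-7\right) \left(- \frac{11}{2}\right) \left(4 + \left(-2\right)^{2} - 8\right) = \frac{77 \left(4 + 4 - 8\right)}{2} = \frac{77}{2} \cdot 0 = 0$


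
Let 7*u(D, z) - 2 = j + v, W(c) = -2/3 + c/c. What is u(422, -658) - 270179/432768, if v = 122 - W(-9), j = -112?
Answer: 21481/20608 ≈ 1.0424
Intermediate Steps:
W(c) = 1/3 (W(c) = -2*1/3 + 1 = -2/3 + 1 = 1/3)
v = 365/3 (v = 122 - 1*1/3 = 122 - 1/3 = 365/3 ≈ 121.67)
u(D, z) = 5/3 (u(D, z) = 2/7 + (-112 + 365/3)/7 = 2/7 + (1/7)*(29/3) = 2/7 + 29/21 = 5/3)
u(422, -658) - 270179/432768 = 5/3 - 270179/432768 = 5/3 - 1*38597/61824 = 5/3 - 38597/61824 = 21481/20608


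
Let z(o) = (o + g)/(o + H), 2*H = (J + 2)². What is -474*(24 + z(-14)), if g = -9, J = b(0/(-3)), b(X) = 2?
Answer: -13193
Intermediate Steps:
J = 2
H = 8 (H = (2 + 2)²/2 = (½)*4² = (½)*16 = 8)
z(o) = (-9 + o)/(8 + o) (z(o) = (o - 9)/(o + 8) = (-9 + o)/(8 + o))
-474*(24 + z(-14)) = -474*(24 + (-9 - 14)/(8 - 14)) = -474*(24 - 23/(-6)) = -474*(24 - ⅙*(-23)) = -474*(24 + 23/6) = -474*167/6 = -13193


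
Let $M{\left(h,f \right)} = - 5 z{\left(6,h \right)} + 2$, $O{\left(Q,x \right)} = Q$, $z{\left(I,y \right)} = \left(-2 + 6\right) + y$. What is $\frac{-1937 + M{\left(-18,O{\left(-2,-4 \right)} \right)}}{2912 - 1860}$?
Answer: $- \frac{1865}{1052} \approx -1.7728$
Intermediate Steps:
$z{\left(I,y \right)} = 4 + y$
$M{\left(h,f \right)} = -18 - 5 h$ ($M{\left(h,f \right)} = - 5 \left(4 + h\right) + 2 = \left(-20 - 5 h\right) + 2 = -18 - 5 h$)
$\frac{-1937 + M{\left(-18,O{\left(-2,-4 \right)} \right)}}{2912 - 1860} = \frac{-1937 - -72}{2912 - 1860} = \frac{-1937 + \left(-18 + 90\right)}{1052} = \left(-1937 + 72\right) \frac{1}{1052} = \left(-1865\right) \frac{1}{1052} = - \frac{1865}{1052}$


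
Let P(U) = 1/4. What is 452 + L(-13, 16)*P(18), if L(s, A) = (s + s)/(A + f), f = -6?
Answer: 9027/20 ≈ 451.35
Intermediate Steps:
L(s, A) = 2*s/(-6 + A) (L(s, A) = (s + s)/(A - 6) = (2*s)/(-6 + A) = 2*s/(-6 + A))
P(U) = ¼
452 + L(-13, 16)*P(18) = 452 + (2*(-13)/(-6 + 16))*(¼) = 452 + (2*(-13)/10)*(¼) = 452 + (2*(-13)*(⅒))*(¼) = 452 - 13/5*¼ = 452 - 13/20 = 9027/20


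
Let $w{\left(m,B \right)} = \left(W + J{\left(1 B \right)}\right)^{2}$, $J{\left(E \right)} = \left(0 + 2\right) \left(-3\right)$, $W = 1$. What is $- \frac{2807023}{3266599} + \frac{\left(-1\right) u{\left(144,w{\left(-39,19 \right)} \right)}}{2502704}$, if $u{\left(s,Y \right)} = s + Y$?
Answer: $- \frac{7025699745423}{8175330383696} \approx -0.85938$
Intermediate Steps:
$J{\left(E \right)} = -6$ ($J{\left(E \right)} = 2 \left(-3\right) = -6$)
$w{\left(m,B \right)} = 25$ ($w{\left(m,B \right)} = \left(1 - 6\right)^{2} = \left(-5\right)^{2} = 25$)
$u{\left(s,Y \right)} = Y + s$
$- \frac{2807023}{3266599} + \frac{\left(-1\right) u{\left(144,w{\left(-39,19 \right)} \right)}}{2502704} = - \frac{2807023}{3266599} + \frac{\left(-1\right) \left(25 + 144\right)}{2502704} = \left(-2807023\right) \frac{1}{3266599} + \left(-1\right) 169 \cdot \frac{1}{2502704} = - \frac{2807023}{3266599} - \frac{169}{2502704} = - \frac{7025699745423}{8175330383696}$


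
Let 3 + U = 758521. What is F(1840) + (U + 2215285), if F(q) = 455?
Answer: 2974258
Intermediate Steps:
U = 758518 (U = -3 + 758521 = 758518)
F(1840) + (U + 2215285) = 455 + (758518 + 2215285) = 455 + 2973803 = 2974258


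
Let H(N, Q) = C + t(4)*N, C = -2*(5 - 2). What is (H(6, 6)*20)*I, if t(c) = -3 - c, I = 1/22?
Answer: -480/11 ≈ -43.636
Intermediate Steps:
I = 1/22 ≈ 0.045455
C = -6 (C = -2*3 = -6)
H(N, Q) = -6 - 7*N (H(N, Q) = -6 + (-3 - 1*4)*N = -6 + (-3 - 4)*N = -6 - 7*N)
(H(6, 6)*20)*I = ((-6 - 7*6)*20)*(1/22) = ((-6 - 42)*20)*(1/22) = -48*20*(1/22) = -960*1/22 = -480/11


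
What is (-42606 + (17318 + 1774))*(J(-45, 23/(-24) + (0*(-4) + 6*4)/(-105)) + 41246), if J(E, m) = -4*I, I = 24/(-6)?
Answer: -970234668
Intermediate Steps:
I = -4 (I = 24*(-1/6) = -4)
J(E, m) = 16 (J(E, m) = -4*(-4) = 16)
(-42606 + (17318 + 1774))*(J(-45, 23/(-24) + (0*(-4) + 6*4)/(-105)) + 41246) = (-42606 + (17318 + 1774))*(16 + 41246) = (-42606 + 19092)*41262 = -23514*41262 = -970234668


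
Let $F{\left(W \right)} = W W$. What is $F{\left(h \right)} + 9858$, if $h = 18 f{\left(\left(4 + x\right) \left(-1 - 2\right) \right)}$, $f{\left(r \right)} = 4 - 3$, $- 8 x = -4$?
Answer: $10182$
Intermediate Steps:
$x = \frac{1}{2}$ ($x = \left(- \frac{1}{8}\right) \left(-4\right) = \frac{1}{2} \approx 0.5$)
$f{\left(r \right)} = 1$
$h = 18$ ($h = 18 \cdot 1 = 18$)
$F{\left(W \right)} = W^{2}$
$F{\left(h \right)} + 9858 = 18^{2} + 9858 = 324 + 9858 = 10182$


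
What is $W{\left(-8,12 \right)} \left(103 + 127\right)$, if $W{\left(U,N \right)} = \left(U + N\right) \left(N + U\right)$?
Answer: $3680$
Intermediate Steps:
$W{\left(U,N \right)} = \left(N + U\right)^{2}$ ($W{\left(U,N \right)} = \left(N + U\right) \left(N + U\right) = \left(N + U\right)^{2}$)
$W{\left(-8,12 \right)} \left(103 + 127\right) = \left(12 - 8\right)^{2} \left(103 + 127\right) = 4^{2} \cdot 230 = 16 \cdot 230 = 3680$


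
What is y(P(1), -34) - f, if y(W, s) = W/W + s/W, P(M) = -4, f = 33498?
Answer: -66977/2 ≈ -33489.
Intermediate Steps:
y(W, s) = 1 + s/W
y(P(1), -34) - f = (-4 - 34)/(-4) - 1*33498 = -¼*(-38) - 33498 = 19/2 - 33498 = -66977/2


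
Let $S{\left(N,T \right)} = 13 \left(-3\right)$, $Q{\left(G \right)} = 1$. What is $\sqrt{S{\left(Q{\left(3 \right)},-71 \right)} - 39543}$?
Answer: $3 i \sqrt{4398} \approx 198.95 i$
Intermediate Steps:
$S{\left(N,T \right)} = -39$
$\sqrt{S{\left(Q{\left(3 \right)},-71 \right)} - 39543} = \sqrt{-39 - 39543} = \sqrt{-39582} = 3 i \sqrt{4398}$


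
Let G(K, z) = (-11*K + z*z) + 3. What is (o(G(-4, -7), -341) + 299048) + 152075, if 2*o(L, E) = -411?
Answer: 901835/2 ≈ 4.5092e+5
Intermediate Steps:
G(K, z) = 3 + z² - 11*K (G(K, z) = (-11*K + z²) + 3 = (z² - 11*K) + 3 = 3 + z² - 11*K)
o(L, E) = -411/2 (o(L, E) = (½)*(-411) = -411/2)
(o(G(-4, -7), -341) + 299048) + 152075 = (-411/2 + 299048) + 152075 = 597685/2 + 152075 = 901835/2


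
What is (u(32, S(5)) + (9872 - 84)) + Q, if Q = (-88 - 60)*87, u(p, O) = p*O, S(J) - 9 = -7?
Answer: -3024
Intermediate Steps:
S(J) = 2 (S(J) = 9 - 7 = 2)
u(p, O) = O*p
Q = -12876 (Q = -148*87 = -12876)
(u(32, S(5)) + (9872 - 84)) + Q = (2*32 + (9872 - 84)) - 12876 = (64 + 9788) - 12876 = 9852 - 12876 = -3024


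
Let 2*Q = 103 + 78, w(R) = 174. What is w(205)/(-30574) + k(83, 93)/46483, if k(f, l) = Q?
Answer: -5321095/1421171242 ≈ -0.0037442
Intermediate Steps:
Q = 181/2 (Q = (103 + 78)/2 = (1/2)*181 = 181/2 ≈ 90.500)
k(f, l) = 181/2
w(205)/(-30574) + k(83, 93)/46483 = 174/(-30574) + (181/2)/46483 = 174*(-1/30574) + (181/2)*(1/46483) = -87/15287 + 181/92966 = -5321095/1421171242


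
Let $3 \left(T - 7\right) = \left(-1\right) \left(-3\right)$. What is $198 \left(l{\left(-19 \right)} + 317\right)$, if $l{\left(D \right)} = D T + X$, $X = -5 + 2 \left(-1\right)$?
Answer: $31284$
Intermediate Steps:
$T = 8$ ($T = 7 + \frac{\left(-1\right) \left(-3\right)}{3} = 7 + \frac{1}{3} \cdot 3 = 7 + 1 = 8$)
$X = -7$ ($X = -5 - 2 = -7$)
$l{\left(D \right)} = -7 + 8 D$ ($l{\left(D \right)} = D 8 - 7 = 8 D - 7 = -7 + 8 D$)
$198 \left(l{\left(-19 \right)} + 317\right) = 198 \left(\left(-7 + 8 \left(-19\right)\right) + 317\right) = 198 \left(\left(-7 - 152\right) + 317\right) = 198 \left(-159 + 317\right) = 198 \cdot 158 = 31284$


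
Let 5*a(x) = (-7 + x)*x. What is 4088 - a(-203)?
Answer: -4438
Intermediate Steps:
a(x) = x*(-7 + x)/5 (a(x) = ((-7 + x)*x)/5 = (x*(-7 + x))/5 = x*(-7 + x)/5)
4088 - a(-203) = 4088 - (-203)*(-7 - 203)/5 = 4088 - (-203)*(-210)/5 = 4088 - 1*8526 = 4088 - 8526 = -4438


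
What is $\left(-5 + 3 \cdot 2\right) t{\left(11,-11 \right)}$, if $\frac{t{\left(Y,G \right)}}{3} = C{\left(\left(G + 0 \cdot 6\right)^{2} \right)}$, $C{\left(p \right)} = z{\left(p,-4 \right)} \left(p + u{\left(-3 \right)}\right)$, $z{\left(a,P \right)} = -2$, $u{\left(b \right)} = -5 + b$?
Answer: $-678$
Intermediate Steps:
$C{\left(p \right)} = 16 - 2 p$ ($C{\left(p \right)} = - 2 \left(p - 8\right) = - 2 \left(-8 + p\right) = 16 - 2 p$)
$t{\left(Y,G \right)} = 48 - 6 G^{2}$ ($t{\left(Y,G \right)} = 3 \left(16 - 2 \left(G + 0 \cdot 6\right)^{2}\right) = 3 \left(16 - 2 \left(G + 0\right)^{2}\right) = 3 \left(16 - 2 G^{2}\right) = 48 - 6 G^{2}$)
$\left(-5 + 3 \cdot 2\right) t{\left(11,-11 \right)} = \left(-5 + 3 \cdot 2\right) \left(48 - 6 \left(-11\right)^{2}\right) = \left(-5 + 6\right) \left(48 - 726\right) = 1 \left(48 - 726\right) = 1 \left(-678\right) = -678$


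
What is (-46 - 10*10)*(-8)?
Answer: 1168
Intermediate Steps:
(-46 - 10*10)*(-8) = (-46 - 100)*(-8) = -146*(-8) = 1168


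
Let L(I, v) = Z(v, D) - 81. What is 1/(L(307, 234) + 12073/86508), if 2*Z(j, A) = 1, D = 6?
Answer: -86508/6951821 ≈ -0.012444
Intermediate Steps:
Z(j, A) = 1/2 (Z(j, A) = (1/2)*1 = 1/2)
L(I, v) = -161/2 (L(I, v) = 1/2 - 81 = -161/2)
1/(L(307, 234) + 12073/86508) = 1/(-161/2 + 12073/86508) = 1/(-6951821/86508) = -86508/6951821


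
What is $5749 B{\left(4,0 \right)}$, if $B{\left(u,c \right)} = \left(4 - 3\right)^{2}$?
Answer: $5749$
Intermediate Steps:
$B{\left(u,c \right)} = 1$ ($B{\left(u,c \right)} = 1^{2} = 1$)
$5749 B{\left(4,0 \right)} = 5749 \cdot 1 = 5749$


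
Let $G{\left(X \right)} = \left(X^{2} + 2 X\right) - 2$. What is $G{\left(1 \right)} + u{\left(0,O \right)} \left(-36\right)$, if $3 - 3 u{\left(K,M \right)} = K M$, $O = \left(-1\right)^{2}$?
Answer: $-35$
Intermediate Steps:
$O = 1$
$G{\left(X \right)} = -2 + X^{2} + 2 X$
$u{\left(K,M \right)} = 1 - \frac{K M}{3}$
$G{\left(1 \right)} + u{\left(0,O \right)} \left(-36\right) = \left(-2 + 1^{2} + 2 \cdot 1\right) + \left(1 - 0 \cdot 1\right) \left(-36\right) = \left(-2 + 1 + 2\right) + \left(1 + 0\right) \left(-36\right) = 1 + 1 \left(-36\right) = 1 - 36 = -35$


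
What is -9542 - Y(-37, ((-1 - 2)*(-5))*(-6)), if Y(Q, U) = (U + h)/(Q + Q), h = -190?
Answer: -353194/37 ≈ -9545.8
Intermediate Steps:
Y(Q, U) = (-190 + U)/(2*Q) (Y(Q, U) = (U - 190)/(Q + Q) = (-190 + U)/((2*Q)) = (-190 + U)*(1/(2*Q)) = (-190 + U)/(2*Q))
-9542 - Y(-37, ((-1 - 2)*(-5))*(-6)) = -9542 - (-190 + ((-1 - 2)*(-5))*(-6))/(2*(-37)) = -9542 - (-1)*(-190 - 3*(-5)*(-6))/(2*37) = -9542 - (-1)*(-190 + 15*(-6))/(2*37) = -9542 - (-1)*(-190 - 90)/(2*37) = -9542 - (-1)*(-280)/(2*37) = -9542 - 1*140/37 = -9542 - 140/37 = -353194/37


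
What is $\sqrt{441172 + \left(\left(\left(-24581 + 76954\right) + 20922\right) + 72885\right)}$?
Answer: $2 \sqrt{146838} \approx 766.39$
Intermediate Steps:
$\sqrt{441172 + \left(\left(\left(-24581 + 76954\right) + 20922\right) + 72885\right)} = \sqrt{441172 + \left(\left(52373 + 20922\right) + 72885\right)} = \sqrt{441172 + \left(73295 + 72885\right)} = \sqrt{441172 + 146180} = \sqrt{587352} = 2 \sqrt{146838}$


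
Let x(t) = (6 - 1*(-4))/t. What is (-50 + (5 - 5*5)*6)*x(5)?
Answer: -340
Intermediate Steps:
x(t) = 10/t (x(t) = (6 + 4)/t = 10/t)
(-50 + (5 - 5*5)*6)*x(5) = (-50 + (5 - 5*5)*6)*(10/5) = (-50 + (5 - 25)*6)*(10*(⅕)) = (-50 - 20*6)*2 = (-50 - 120)*2 = -170*2 = -340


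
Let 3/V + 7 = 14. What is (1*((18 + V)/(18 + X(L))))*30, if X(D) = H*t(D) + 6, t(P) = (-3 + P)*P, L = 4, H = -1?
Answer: 387/14 ≈ 27.643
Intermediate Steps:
V = 3/7 (V = 3/(-7 + 14) = 3/7 ≈ 0.42857)
t(P) = P*(-3 + P)
X(D) = 6 - D*(-3 + D) (X(D) = -D*(-3 + D) + 6 = 6 - D*(-3 + D))
(1*((18 + V)/(18 + X(L))))*30 = (1*((18 + 3/7)/(18 + (6 - 1*4*(-3 + 4)))))*30 = (1*(129/(7*(18 + (6 - 1*4*1)))))*30 = (1*(129/(7*(18 + (6 - 4)))))*30 = (1*(129/(7*(18 + 2))))*30 = (1*((129/7)/20))*30 = (1*((129/7)*(1/20)))*30 = (1*(129/140))*30 = (129/140)*30 = 387/14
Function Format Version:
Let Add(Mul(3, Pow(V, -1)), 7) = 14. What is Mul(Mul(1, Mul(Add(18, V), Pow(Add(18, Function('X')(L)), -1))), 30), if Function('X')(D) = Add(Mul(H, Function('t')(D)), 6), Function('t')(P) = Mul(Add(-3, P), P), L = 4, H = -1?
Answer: Rational(387, 14) ≈ 27.643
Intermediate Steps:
V = Rational(3, 7) (V = Mul(3, Pow(Add(-7, 14), -1)) = Mul(3, Pow(7, -1)) = Mul(3, Rational(1, 7)) = Rational(3, 7) ≈ 0.42857)
Function('t')(P) = Mul(P, Add(-3, P))
Function('X')(D) = Add(6, Mul(-1, D, Add(-3, D))) (Function('X')(D) = Add(Mul(-1, Mul(D, Add(-3, D))), 6) = Add(Mul(-1, D, Add(-3, D)), 6) = Add(6, Mul(-1, D, Add(-3, D))))
Mul(Mul(1, Mul(Add(18, V), Pow(Add(18, Function('X')(L)), -1))), 30) = Mul(Mul(1, Mul(Add(18, Rational(3, 7)), Pow(Add(18, Add(6, Mul(-1, 4, Add(-3, 4)))), -1))), 30) = Mul(Mul(1, Mul(Rational(129, 7), Pow(Add(18, Add(6, Mul(-1, 4, 1))), -1))), 30) = Mul(Mul(1, Mul(Rational(129, 7), Pow(Add(18, Add(6, -4)), -1))), 30) = Mul(Mul(1, Mul(Rational(129, 7), Pow(Add(18, 2), -1))), 30) = Mul(Mul(1, Mul(Rational(129, 7), Pow(20, -1))), 30) = Mul(Mul(1, Mul(Rational(129, 7), Rational(1, 20))), 30) = Mul(Mul(1, Rational(129, 140)), 30) = Mul(Rational(129, 140), 30) = Rational(387, 14)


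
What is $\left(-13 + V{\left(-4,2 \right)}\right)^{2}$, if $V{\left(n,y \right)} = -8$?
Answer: $441$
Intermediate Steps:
$\left(-13 + V{\left(-4,2 \right)}\right)^{2} = \left(-13 - 8\right)^{2} = \left(-21\right)^{2} = 441$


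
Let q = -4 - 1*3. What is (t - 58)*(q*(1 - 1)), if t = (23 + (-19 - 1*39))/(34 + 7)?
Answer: 0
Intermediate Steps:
q = -7 (q = -4 - 3 = -7)
t = -35/41 (t = (23 + (-19 - 39))/41 = (23 - 58)*(1/41) = -35*1/41 = -35/41 ≈ -0.85366)
(t - 58)*(q*(1 - 1)) = (-35/41 - 58)*(-7*(1 - 1)) = -(-16891)*0/41 = -2413/41*0 = 0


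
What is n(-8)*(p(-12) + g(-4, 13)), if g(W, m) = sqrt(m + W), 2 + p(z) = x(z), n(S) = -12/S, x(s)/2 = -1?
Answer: -3/2 ≈ -1.5000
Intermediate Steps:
x(s) = -2 (x(s) = 2*(-1) = -2)
p(z) = -4 (p(z) = -2 - 2 = -4)
g(W, m) = sqrt(W + m)
n(-8)*(p(-12) + g(-4, 13)) = (-12/(-8))*(-4 + sqrt(-4 + 13)) = (-12*(-1/8))*(-4 + sqrt(9)) = 3*(-4 + 3)/2 = (3/2)*(-1) = -3/2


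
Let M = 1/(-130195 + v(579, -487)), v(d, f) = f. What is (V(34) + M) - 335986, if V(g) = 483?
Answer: -43844203047/130682 ≈ -3.3550e+5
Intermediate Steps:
M = -1/130682 (M = 1/(-130195 - 487) = 1/(-130682) = -1/130682 ≈ -7.6522e-6)
(V(34) + M) - 335986 = (483 - 1/130682) - 335986 = 63119405/130682 - 335986 = -43844203047/130682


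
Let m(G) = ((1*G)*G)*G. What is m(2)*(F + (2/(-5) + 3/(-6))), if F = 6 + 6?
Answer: 444/5 ≈ 88.800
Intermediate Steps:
F = 12
m(G) = G**3 (m(G) = (G*G)*G = G**2*G = G**3)
m(2)*(F + (2/(-5) + 3/(-6))) = 2**3*(12 + (2/(-5) + 3/(-6))) = 8*(12 + (2*(-1/5) + 3*(-1/6))) = 8*(12 + (-2/5 - 1/2)) = 8*(12 - 9/10) = 8*(111/10) = 444/5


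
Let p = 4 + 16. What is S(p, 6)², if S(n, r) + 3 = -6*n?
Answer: 15129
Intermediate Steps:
p = 20
S(n, r) = -3 - 6*n
S(p, 6)² = (-3 - 6*20)² = (-3 - 120)² = (-123)² = 15129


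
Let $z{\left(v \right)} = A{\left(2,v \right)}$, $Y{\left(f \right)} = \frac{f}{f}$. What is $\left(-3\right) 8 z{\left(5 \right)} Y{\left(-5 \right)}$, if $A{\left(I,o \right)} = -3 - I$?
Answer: $120$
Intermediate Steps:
$Y{\left(f \right)} = 1$
$z{\left(v \right)} = -5$ ($z{\left(v \right)} = -3 - 2 = -5$)
$\left(-3\right) 8 z{\left(5 \right)} Y{\left(-5 \right)} = \left(-3\right) 8 \left(\left(-5\right) 1\right) = \left(-24\right) \left(-5\right) = 120$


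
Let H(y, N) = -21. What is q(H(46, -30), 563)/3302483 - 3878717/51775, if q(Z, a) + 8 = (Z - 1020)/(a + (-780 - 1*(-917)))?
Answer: -18877006761801/251979452900 ≈ -74.915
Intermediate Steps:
q(Z, a) = -8 + (-1020 + Z)/(137 + a) (q(Z, a) = -8 + (Z - 1020)/(a + (-780 - 1*(-917))) = -8 + (-1020 + Z)/(a + (-780 + 917)) = -8 + (-1020 + Z)/(a + 137) = -8 + (-1020 + Z)/(137 + a))
q(H(46, -30), 563)/3302483 - 3878717/51775 = ((-2116 - 21 - 8*563)/(137 + 563))/3302483 - 3878717/51775 = ((-2116 - 21 - 4504)/700)*(1/3302483) - 3878717*1/51775 = ((1/700)*(-6641))*(1/3302483) - 204143/2725 = -6641/700*1/3302483 - 204143/2725 = -6641/2311738100 - 204143/2725 = -18877006761801/251979452900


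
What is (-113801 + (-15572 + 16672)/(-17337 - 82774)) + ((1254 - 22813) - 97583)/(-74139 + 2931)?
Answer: -4097180832437/36003556 ≈ -1.1380e+5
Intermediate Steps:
(-113801 + (-15572 + 16672)/(-17337 - 82774)) + ((1254 - 22813) - 97583)/(-74139 + 2931) = (-113801 + 1100/(-100111)) + (-21559 - 97583)/(-71208) = (-113801 + 1100*(-1/100111)) - 119142*(-1/71208) = (-113801 - 100/9101) + 6619/3956 = -1035703001/9101 + 6619/3956 = -4097180832437/36003556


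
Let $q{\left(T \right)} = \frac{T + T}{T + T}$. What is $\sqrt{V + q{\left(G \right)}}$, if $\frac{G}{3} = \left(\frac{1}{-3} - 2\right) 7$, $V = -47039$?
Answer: $i \sqrt{47038} \approx 216.88 i$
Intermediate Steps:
$G = -49$ ($G = 3 \left(\frac{1}{-3} - 2\right) 7 = 3 \left(- \frac{1}{3} - 2\right) 7 = 3 \left(\left(- \frac{7}{3}\right) 7\right) = 3 \left(- \frac{49}{3}\right) = -49$)
$q{\left(T \right)} = 1$ ($q{\left(T \right)} = \frac{2 T}{2 T} = 2 T \frac{1}{2 T} = 1$)
$\sqrt{V + q{\left(G \right)}} = \sqrt{-47039 + 1} = \sqrt{-47038} = i \sqrt{47038}$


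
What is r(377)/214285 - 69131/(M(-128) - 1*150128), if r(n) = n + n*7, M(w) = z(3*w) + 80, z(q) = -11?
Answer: 898018487/1891493695 ≈ 0.47477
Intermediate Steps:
M(w) = 69 (M(w) = -11 + 80 = 69)
r(n) = 8*n (r(n) = n + 7*n = 8*n)
r(377)/214285 - 69131/(M(-128) - 1*150128) = (8*377)/214285 - 69131/(69 - 1*150128) = 3016*(1/214285) - 69131/(69 - 150128) = 3016/214285 - 69131/(-150059) = 3016/214285 - 69131*(-1/150059) = 3016/214285 + 69131/150059 = 898018487/1891493695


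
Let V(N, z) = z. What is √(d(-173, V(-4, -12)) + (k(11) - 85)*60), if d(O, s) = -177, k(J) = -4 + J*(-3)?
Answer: 21*I*√17 ≈ 86.585*I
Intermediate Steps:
k(J) = -4 - 3*J
√(d(-173, V(-4, -12)) + (k(11) - 85)*60) = √(-177 + ((-4 - 3*11) - 85)*60) = √(-177 + ((-4 - 33) - 85)*60) = √(-177 + (-37 - 85)*60) = √(-177 - 122*60) = √(-177 - 7320) = √(-7497) = 21*I*√17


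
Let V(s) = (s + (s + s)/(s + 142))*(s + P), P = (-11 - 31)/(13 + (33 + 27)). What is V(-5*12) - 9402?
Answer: -16996746/2993 ≈ -5678.8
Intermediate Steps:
P = -42/73 (P = -42/(13 + 60) = -42/73 ≈ -0.57534)
V(s) = (-42/73 + s)*(s + 2*s/(142 + s)) (V(s) = (s + (s + s)/(s + 142))*(s - 42/73) = (s + (2*s)/(142 + s))*(-42/73 + s) = (s + 2*s/(142 + s))*(-42/73 + s) = (-42/73 + s)*(s + 2*s/(142 + s)))
V(-5*12) - 9402 = (-5*12)*(-6048 + 73*(-5*12)² + 10470*(-5*12))/(73*(142 - 5*12)) - 9402 = (1/73)*(-60)*(-6048 + 73*(-60)² + 10470*(-60))/(142 - 60) - 9402 = (1/73)*(-60)*(-6048 + 73*3600 - 628200)/82 - 9402 = (1/73)*(-60)*(1/82)*(-6048 + 262800 - 628200) - 9402 = (1/73)*(-60)*(1/82)*(-371448) - 9402 = 11143440/2993 - 9402 = -16996746/2993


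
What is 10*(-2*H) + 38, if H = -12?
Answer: 278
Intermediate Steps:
10*(-2*H) + 38 = 10*(-2*(-12)) + 38 = 10*24 + 38 = 240 + 38 = 278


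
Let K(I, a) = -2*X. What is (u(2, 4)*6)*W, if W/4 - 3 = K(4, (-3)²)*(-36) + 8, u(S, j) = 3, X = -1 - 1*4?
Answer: -25128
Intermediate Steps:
X = -5 (X = -1 - 4 = -5)
K(I, a) = 10 (K(I, a) = -2*(-5) = 10)
W = -1396 (W = 12 + 4*(10*(-36) + 8) = 12 + 4*(-360 + 8) = 12 + 4*(-352) = 12 - 1408 = -1396)
(u(2, 4)*6)*W = (3*6)*(-1396) = 18*(-1396) = -25128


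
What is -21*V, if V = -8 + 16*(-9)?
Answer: 3192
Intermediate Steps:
V = -152 (V = -8 - 144 = -152)
-21*V = -21*(-152) = 3192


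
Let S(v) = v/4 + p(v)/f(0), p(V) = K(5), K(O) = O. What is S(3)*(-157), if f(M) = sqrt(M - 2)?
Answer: -471/4 + 785*I*sqrt(2)/2 ≈ -117.75 + 555.08*I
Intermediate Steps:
f(M) = sqrt(-2 + M)
p(V) = 5
S(v) = v/4 - 5*I*sqrt(2)/2 (S(v) = v/4 + 5/(sqrt(-2 + 0)) = v*(1/4) + 5/(sqrt(-2)) = v/4 + 5/((I*sqrt(2))) = v/4 + 5*(-I*sqrt(2)/2) = v/4 - 5*I*sqrt(2)/2)
S(3)*(-157) = ((1/4)*3 - 5*I*sqrt(2)/2)*(-157) = (3/4 - 5*I*sqrt(2)/2)*(-157) = -471/4 + 785*I*sqrt(2)/2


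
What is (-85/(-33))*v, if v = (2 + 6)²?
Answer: 5440/33 ≈ 164.85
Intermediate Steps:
v = 64 (v = 8² = 64)
(-85/(-33))*v = -85/(-33)*64 = -85*(-1/33)*64 = (85/33)*64 = 5440/33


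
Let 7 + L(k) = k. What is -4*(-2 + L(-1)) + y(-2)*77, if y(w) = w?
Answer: -114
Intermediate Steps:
L(k) = -7 + k
-4*(-2 + L(-1)) + y(-2)*77 = -4*(-2 + (-7 - 1)) - 2*77 = -4*(-2 - 8) - 154 = -4*(-10) - 154 = 40 - 154 = -114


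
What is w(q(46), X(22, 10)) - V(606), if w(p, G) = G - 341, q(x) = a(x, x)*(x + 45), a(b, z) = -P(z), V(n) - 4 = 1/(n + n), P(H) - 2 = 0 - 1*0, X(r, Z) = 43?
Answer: -366025/1212 ≈ -302.00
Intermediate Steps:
P(H) = 2 (P(H) = 2 + (0 - 1*0) = 2 + (0 + 0) = 2 + 0 = 2)
V(n) = 4 + 1/(2*n) (V(n) = 4 + 1/(n + n) = 4 + 1/(2*n))
a(b, z) = -2 (a(b, z) = -1*2 = -2)
q(x) = -90 - 2*x (q(x) = -2*(x + 45) = -2*(45 + x) = -90 - 2*x)
w(p, G) = -341 + G
w(q(46), X(22, 10)) - V(606) = (-341 + 43) - (4 + (1/2)/606) = -298 - (4 + (1/2)*(1/606)) = -298 - (4 + 1/1212) = -298 - 1*4849/1212 = -298 - 4849/1212 = -366025/1212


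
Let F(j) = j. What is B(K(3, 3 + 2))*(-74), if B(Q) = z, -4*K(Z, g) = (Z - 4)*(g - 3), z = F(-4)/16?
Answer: 37/2 ≈ 18.500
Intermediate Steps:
z = -¼ (z = -4/16 = -4*1/16 = -¼ ≈ -0.25000)
K(Z, g) = -(-4 + Z)*(-3 + g)/4 (K(Z, g) = -(Z - 4)*(g - 3)/4 = -(-4 + Z)*(-3 + g)/4)
B(Q) = -¼
B(K(3, 3 + 2))*(-74) = -¼*(-74) = 37/2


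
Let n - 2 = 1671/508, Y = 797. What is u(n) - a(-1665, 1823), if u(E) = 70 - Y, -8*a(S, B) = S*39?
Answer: -70751/8 ≈ -8843.9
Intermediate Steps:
a(S, B) = -39*S/8 (a(S, B) = -S*39/8 = -39*S/8)
n = 2687/508 (n = 2 + 1671/508 = 2687/508 ≈ 5.2894)
u(E) = -727 (u(E) = 70 - 1*797 = 70 - 797 = -727)
u(n) - a(-1665, 1823) = -727 - (-39)*(-1665)/8 = -727 - 1*64935/8 = -727 - 64935/8 = -70751/8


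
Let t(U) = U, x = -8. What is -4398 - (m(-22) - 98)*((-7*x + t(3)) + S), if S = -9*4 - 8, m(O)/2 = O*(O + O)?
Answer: -31968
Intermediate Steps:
m(O) = 4*O² (m(O) = 2*(O*(O + O)) = 2*(O*(2*O)) = 2*(2*O²) = 4*O²)
S = -44 (S = -36 - 8 = -44)
-4398 - (m(-22) - 98)*((-7*x + t(3)) + S) = -4398 - (4*(-22)² - 98)*((-7*(-8) + 3) - 44) = -4398 - (4*484 - 98)*((56 + 3) - 44) = -4398 - (1936 - 98)*(59 - 44) = -4398 - 1838*15 = -4398 - 1*27570 = -4398 - 27570 = -31968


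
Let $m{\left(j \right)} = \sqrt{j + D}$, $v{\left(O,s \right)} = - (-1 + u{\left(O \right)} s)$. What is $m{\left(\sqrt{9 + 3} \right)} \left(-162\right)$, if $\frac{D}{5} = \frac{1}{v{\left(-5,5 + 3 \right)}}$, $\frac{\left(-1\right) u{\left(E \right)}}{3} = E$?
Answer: $- \frac{162 \sqrt{-595 + 28322 \sqrt{3}}}{119} \approx -299.68$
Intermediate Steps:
$u{\left(E \right)} = - 3 E$
$v{\left(O,s \right)} = 1 + 3 O s$ ($v{\left(O,s \right)} = - (-1 + - 3 O s) = - (-1 - 3 O s) = 1 + 3 O s$)
$D = - \frac{5}{119}$ ($D = \frac{5}{1 + 3 \left(-5\right) \left(5 + 3\right)} = \frac{5}{1 + 3 \left(-5\right) 8} = \frac{5}{1 - 120} = \frac{5}{-119} = 5 \left(- \frac{1}{119}\right) = - \frac{5}{119} \approx -0.042017$)
$m{\left(j \right)} = \sqrt{- \frac{5}{119} + j}$ ($m{\left(j \right)} = \sqrt{j - \frac{5}{119}} = \sqrt{- \frac{5}{119} + j}$)
$m{\left(\sqrt{9 + 3} \right)} \left(-162\right) = \frac{\sqrt{-595 + 14161 \sqrt{9 + 3}}}{119} \left(-162\right) = \frac{\sqrt{-595 + 14161 \sqrt{12}}}{119} \left(-162\right) = \frac{\sqrt{-595 + 14161 \cdot 2 \sqrt{3}}}{119} \left(-162\right) = \frac{\sqrt{-595 + 28322 \sqrt{3}}}{119} \left(-162\right) = - \frac{162 \sqrt{-595 + 28322 \sqrt{3}}}{119}$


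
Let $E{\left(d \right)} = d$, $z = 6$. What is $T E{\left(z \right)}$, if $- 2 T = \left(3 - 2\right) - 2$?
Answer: $3$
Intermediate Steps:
$T = \frac{1}{2}$ ($T = - \frac{\left(3 - 2\right) - 2}{2} = - \frac{1 - 2}{2} = \left(- \frac{1}{2}\right) \left(-1\right) = \frac{1}{2} \approx 0.5$)
$T E{\left(z \right)} = \frac{1}{2} \cdot 6 = 3$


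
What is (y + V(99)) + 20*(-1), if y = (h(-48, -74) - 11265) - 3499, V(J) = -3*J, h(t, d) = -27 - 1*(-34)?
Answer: -15074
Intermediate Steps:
h(t, d) = 7 (h(t, d) = -27 + 34 = 7)
y = -14757 (y = (7 - 11265) - 3499 = -11258 - 3499 = -14757)
(y + V(99)) + 20*(-1) = (-14757 - 3*99) + 20*(-1) = (-14757 - 297) - 20 = -15054 - 20 = -15074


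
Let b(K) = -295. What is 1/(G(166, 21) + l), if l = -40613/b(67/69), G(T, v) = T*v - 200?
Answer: 295/1009983 ≈ 0.00029208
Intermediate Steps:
G(T, v) = -200 + T*v
l = 40613/295 (l = -40613/(-295) = -40613*(-1/295) = 40613/295 ≈ 137.67)
1/(G(166, 21) + l) = 1/((-200 + 166*21) + 40613/295) = 1/((-200 + 3486) + 40613/295) = 1/(3286 + 40613/295) = 1/(1009983/295) = 295/1009983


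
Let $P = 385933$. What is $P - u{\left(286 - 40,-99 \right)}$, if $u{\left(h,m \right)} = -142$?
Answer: $386075$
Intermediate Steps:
$P - u{\left(286 - 40,-99 \right)} = 385933 - -142 = 385933 + 142 = 386075$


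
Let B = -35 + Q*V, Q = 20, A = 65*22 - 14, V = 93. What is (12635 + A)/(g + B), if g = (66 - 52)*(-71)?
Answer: 14051/831 ≈ 16.909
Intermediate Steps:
A = 1416 (A = 1430 - 14 = 1416)
g = -994 (g = 14*(-71) = -994)
B = 1825 (B = -35 + 20*93 = -35 + 1860 = 1825)
(12635 + A)/(g + B) = (12635 + 1416)/(-994 + 1825) = 14051/831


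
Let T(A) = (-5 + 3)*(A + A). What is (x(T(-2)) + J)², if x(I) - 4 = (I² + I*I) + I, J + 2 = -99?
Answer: 1521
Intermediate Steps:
J = -101 (J = -2 - 99 = -101)
T(A) = -4*A
x(I) = 4 + I + 2*I² (x(I) = 4 + ((I² + I*I) + I) = 4 + ((I² + I²) + I) = 4 + (2*I² + I) = 4 + (I + 2*I²) = 4 + I + 2*I²)
(x(T(-2)) + J)² = ((4 - 4*(-2) + 2*(-4*(-2))²) - 101)² = ((4 + 8 + 2*8²) - 101)² = ((4 + 8 + 2*64) - 101)² = ((4 + 8 + 128) - 101)² = (140 - 101)² = 39² = 1521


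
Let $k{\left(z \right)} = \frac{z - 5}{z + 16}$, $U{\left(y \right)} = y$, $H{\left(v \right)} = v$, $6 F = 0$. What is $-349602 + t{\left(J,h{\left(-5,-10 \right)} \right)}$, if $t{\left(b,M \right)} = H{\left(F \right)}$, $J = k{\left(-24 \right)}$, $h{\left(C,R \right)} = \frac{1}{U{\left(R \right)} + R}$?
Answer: $-349602$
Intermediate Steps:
$F = 0$ ($F = \frac{1}{6} \cdot 0 = 0$)
$k{\left(z \right)} = \frac{-5 + z}{16 + z}$
$h{\left(C,R \right)} = \frac{1}{2 R}$ ($h{\left(C,R \right)} = \frac{1}{R + R} = \frac{1}{2 R}$)
$J = \frac{29}{8}$ ($J = \frac{-5 - 24}{16 - 24} = \frac{1}{-8} \left(-29\right) = \left(- \frac{1}{8}\right) \left(-29\right) = \frac{29}{8} \approx 3.625$)
$t{\left(b,M \right)} = 0$
$-349602 + t{\left(J,h{\left(-5,-10 \right)} \right)} = -349602 + 0 = -349602$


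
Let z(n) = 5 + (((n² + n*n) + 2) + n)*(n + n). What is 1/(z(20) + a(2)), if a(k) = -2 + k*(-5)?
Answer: 1/32873 ≈ 3.0420e-5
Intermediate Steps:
a(k) = -2 - 5*k
z(n) = 5 + 2*n*(2 + n + 2*n²) (z(n) = 5 + (((n² + n²) + 2) + n)*(2*n) = 5 + ((2*n² + 2) + n)*(2*n) = 5 + ((2 + 2*n²) + n)*(2*n) = 5 + (2 + n + 2*n²)*(2*n) = 5 + 2*n*(2 + n + 2*n²))
1/(z(20) + a(2)) = 1/((5 + 2*20² + 4*20 + 4*20³) + (-2 - 5*2)) = 1/((5 + 2*400 + 80 + 4*8000) + (-2 - 10)) = 1/((5 + 800 + 80 + 32000) - 12) = 1/(32885 - 12) = 1/32873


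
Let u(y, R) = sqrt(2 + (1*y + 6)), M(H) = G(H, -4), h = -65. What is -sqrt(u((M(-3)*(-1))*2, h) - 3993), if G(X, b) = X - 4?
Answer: -I*sqrt(3993 - sqrt(22)) ≈ -63.153*I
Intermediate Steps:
G(X, b) = -4 + X
M(H) = -4 + H
u(y, R) = sqrt(8 + y) (u(y, R) = sqrt(2 + (y + 6)) = sqrt(2 + (6 + y)) = sqrt(8 + y))
-sqrt(u((M(-3)*(-1))*2, h) - 3993) = -sqrt(sqrt(8 + ((-4 - 3)*(-1))*2) - 3993) = -sqrt(sqrt(8 - 7*(-1)*2) - 3993) = -sqrt(sqrt(8 + 7*2) - 3993) = -sqrt(sqrt(8 + 14) - 3993) = -sqrt(sqrt(22) - 3993) = -sqrt(-3993 + sqrt(22))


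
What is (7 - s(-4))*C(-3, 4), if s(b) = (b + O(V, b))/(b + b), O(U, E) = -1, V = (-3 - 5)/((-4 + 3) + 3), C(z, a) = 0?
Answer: 0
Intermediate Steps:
V = -4 (V = -8/(-1 + 3) = -8/2 = -8*1/2 = -4)
s(b) = (-1 + b)/(2*b) (s(b) = (b - 1)/(b + b) = (-1 + b)/((2*b)) = (-1 + b)*(1/(2*b)) = (-1 + b)/(2*b))
(7 - s(-4))*C(-3, 4) = (7 - (-1 - 4)/(2*(-4)))*0 = (7 - (-1)*(-5)/(2*4))*0 = (7 - 1*5/8)*0 = (7 - 5/8)*0 = (51/8)*0 = 0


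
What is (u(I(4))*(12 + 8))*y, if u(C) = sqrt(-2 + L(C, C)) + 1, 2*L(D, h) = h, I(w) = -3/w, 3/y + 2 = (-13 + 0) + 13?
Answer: -30 - 15*I*sqrt(38)/2 ≈ -30.0 - 46.233*I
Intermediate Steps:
y = -3/2 (y = 3/(-2 + ((-13 + 0) + 13)) = 3/(-2 + (-13 + 13)) = 3/(-2 + 0) = 3/(-2) = 3*(-1/2) = -3/2 ≈ -1.5000)
L(D, h) = h/2
u(C) = 1 + sqrt(-2 + C/2) (u(C) = sqrt(-2 + C/2) + 1 = 1 + sqrt(-2 + C/2))
(u(I(4))*(12 + 8))*y = ((1 + sqrt(-8 + 2*(-3/4))/2)*(12 + 8))*(-3/2) = ((1 + sqrt(-8 + 2*(-3*1/4))/2)*20)*(-3/2) = ((1 + sqrt(-8 + 2*(-3/4))/2)*20)*(-3/2) = ((1 + sqrt(-8 - 3/2)/2)*20)*(-3/2) = ((1 + sqrt(-19/2)/2)*20)*(-3/2) = ((1 + (I*sqrt(38)/2)/2)*20)*(-3/2) = ((1 + I*sqrt(38)/4)*20)*(-3/2) = (20 + 5*I*sqrt(38))*(-3/2) = -30 - 15*I*sqrt(38)/2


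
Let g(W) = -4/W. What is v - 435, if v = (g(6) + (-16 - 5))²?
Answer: 310/9 ≈ 34.444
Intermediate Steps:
v = 4225/9 (v = (-4/6 + (-16 - 5))² = (-4*⅙ - 21)² = (-⅔ - 21)² = (-65/3)² = 4225/9 ≈ 469.44)
v - 435 = 4225/9 - 435 = 310/9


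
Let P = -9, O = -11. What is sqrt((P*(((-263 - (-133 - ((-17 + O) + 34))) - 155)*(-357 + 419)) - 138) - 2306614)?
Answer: I*sqrt(2151070) ≈ 1466.7*I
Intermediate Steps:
sqrt((P*(((-263 - (-133 - ((-17 + O) + 34))) - 155)*(-357 + 419)) - 138) - 2306614) = sqrt((-9*((-263 - (-133 - ((-17 - 11) + 34))) - 155)*(-357 + 419) - 138) - 2306614) = sqrt((-9*((-263 - (-133 - (-28 + 34))) - 155)*62 - 138) - 2306614) = sqrt((-9*((-263 - (-133 - 1*6)) - 155)*62 - 138) - 2306614) = sqrt((-9*((-263 - (-133 - 6)) - 155)*62 - 138) - 2306614) = sqrt((-9*((-263 - 1*(-139)) - 155)*62 - 138) - 2306614) = sqrt((-9*((-263 + 139) - 155)*62 - 138) - 2306614) = sqrt((-9*(-124 - 155)*62 - 138) - 2306614) = sqrt((-(-2511)*62 - 138) - 2306614) = sqrt((-9*(-17298) - 138) - 2306614) = sqrt((155682 - 138) - 2306614) = sqrt(155544 - 2306614) = sqrt(-2151070) = I*sqrt(2151070)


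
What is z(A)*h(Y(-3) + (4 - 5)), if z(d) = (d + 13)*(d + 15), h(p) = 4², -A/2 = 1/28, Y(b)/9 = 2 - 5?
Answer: 151316/49 ≈ 3088.1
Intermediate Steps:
Y(b) = -27 (Y(b) = 9*(2 - 5) = 9*(-3) = -27)
A = -1/14 (A = -2/28 = -2*1/28 = -1/14 ≈ -0.071429)
h(p) = 16
z(d) = (13 + d)*(15 + d)
z(A)*h(Y(-3) + (4 - 5)) = (195 + (-1/14)² + 28*(-1/14))*16 = (195 + 1/196 - 2)*16 = (37829/196)*16 = 151316/49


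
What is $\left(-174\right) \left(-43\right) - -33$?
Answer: $7515$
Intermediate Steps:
$\left(-174\right) \left(-43\right) - -33 = 7482 + 33 = 7515$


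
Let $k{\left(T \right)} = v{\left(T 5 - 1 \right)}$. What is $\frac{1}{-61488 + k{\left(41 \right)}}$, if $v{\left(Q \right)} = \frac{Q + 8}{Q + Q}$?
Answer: $- \frac{102}{6271723} \approx -1.6263 \cdot 10^{-5}$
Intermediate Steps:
$v{\left(Q \right)} = \frac{8 + Q}{2 Q}$
$k{\left(T \right)} = \frac{7 + 5 T}{2 \left(-1 + 5 T\right)}$ ($k{\left(T \right)} = \frac{8 + \left(T 5 - 1\right)}{2 \left(T 5 - 1\right)} = \frac{8 + \left(5 T - 1\right)}{2 \left(5 T - 1\right)} = \frac{8 + \left(-1 + 5 T\right)}{2 \left(-1 + 5 T\right)} = \frac{7 + 5 T}{2 \left(-1 + 5 T\right)}$)
$\frac{1}{-61488 + k{\left(41 \right)}} = \frac{1}{-61488 + \frac{7 + 5 \cdot 41}{2 \left(-1 + 5 \cdot 41\right)}} = \frac{1}{-61488 + \frac{7 + 205}{2 \left(-1 + 205\right)}} = \frac{1}{-61488 + \frac{1}{2} \cdot \frac{1}{204} \cdot 212} = \frac{1}{-61488 + \frac{53}{102}} = \frac{1}{- \frac{6271723}{102}} = - \frac{102}{6271723}$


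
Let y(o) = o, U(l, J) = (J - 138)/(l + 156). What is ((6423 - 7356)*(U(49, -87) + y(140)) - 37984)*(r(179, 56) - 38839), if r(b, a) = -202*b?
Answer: 515287812663/41 ≈ 1.2568e+10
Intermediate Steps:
U(l, J) = (-138 + J)/(156 + l)
((6423 - 7356)*(U(49, -87) + y(140)) - 37984)*(r(179, 56) - 38839) = ((6423 - 7356)*((-138 - 87)/(156 + 49) + 140) - 37984)*(-202*179 - 38839) = (-933*(-225/205 + 140) - 37984)*(-36158 - 38839) = (-933*((1/205)*(-225) + 140) - 37984)*(-74997) = (-933*(-45/41 + 140) - 37984)*(-74997) = (-933*5695/41 - 37984)*(-74997) = (-5313435/41 - 37984)*(-74997) = -6870779/41*(-74997) = 515287812663/41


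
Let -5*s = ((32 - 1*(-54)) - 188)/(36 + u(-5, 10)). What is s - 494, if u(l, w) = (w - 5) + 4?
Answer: -37016/75 ≈ -493.55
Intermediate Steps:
u(l, w) = -1 + w (u(l, w) = (-5 + w) + 4 = -1 + w)
s = 34/75 (s = -((32 - 1*(-54)) - 188)/(5*(36 + (-1 + 10))) = -((32 + 54) - 188)/(5*(36 + 9)) = -(86 - 188)/(5*45) = -(-102)/(5*45) = -⅕*(-34/15) = 34/75 ≈ 0.45333)
s - 494 = 34/75 - 494 = -37016/75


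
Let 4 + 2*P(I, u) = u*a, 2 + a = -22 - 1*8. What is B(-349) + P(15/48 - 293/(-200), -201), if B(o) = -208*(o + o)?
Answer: 148398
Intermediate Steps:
a = -32 (a = -2 + (-22 - 1*8) = -2 + (-22 - 8) = -2 - 30 = -32)
B(o) = -416*o
P(I, u) = -2 - 16*u (P(I, u) = -2 + (u*(-32))/2 = -2 + (-32*u)/2 = -2 - 16*u)
B(-349) + P(15/48 - 293/(-200), -201) = -416*(-349) + (-2 - 16*(-201)) = 145184 + (-2 + 3216) = 145184 + 3214 = 148398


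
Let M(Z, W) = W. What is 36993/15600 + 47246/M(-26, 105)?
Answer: 49394791/109200 ≈ 452.33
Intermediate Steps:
36993/15600 + 47246/M(-26, 105) = 36993/15600 + 47246/105 = 36993*(1/15600) + 47246*(1/105) = 12331/5200 + 47246/105 = 49394791/109200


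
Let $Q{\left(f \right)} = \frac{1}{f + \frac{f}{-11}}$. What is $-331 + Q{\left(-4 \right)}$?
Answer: $- \frac{13251}{40} \approx -331.27$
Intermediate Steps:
$Q{\left(f \right)} = \frac{11}{10 f}$ ($Q{\left(f \right)} = \frac{1}{f + f \left(- \frac{1}{11}\right)} = \frac{1}{f - \frac{f}{11}} = \frac{1}{\frac{10}{11} f} = \frac{11}{10 f}$)
$-331 + Q{\left(-4 \right)} = -331 + \frac{11}{10 \left(-4\right)} = -331 + \frac{11}{10} \left(- \frac{1}{4}\right) = -331 - \frac{11}{40} = - \frac{13251}{40}$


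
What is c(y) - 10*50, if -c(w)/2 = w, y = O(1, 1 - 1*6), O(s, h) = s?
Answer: -502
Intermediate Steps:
y = 1
c(w) = -2*w
c(y) - 10*50 = -2*1 - 10*50 = -2 - 500 = -502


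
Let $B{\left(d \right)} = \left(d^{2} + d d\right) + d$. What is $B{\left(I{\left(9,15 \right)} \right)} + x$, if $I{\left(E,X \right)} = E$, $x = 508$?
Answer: $679$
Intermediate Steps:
$B{\left(d \right)} = d + 2 d^{2}$ ($B{\left(d \right)} = \left(d^{2} + d^{2}\right) + d = 2 d^{2} + d = d + 2 d^{2}$)
$B{\left(I{\left(9,15 \right)} \right)} + x = 9 \left(1 + 2 \cdot 9\right) + 508 = 9 \left(1 + 18\right) + 508 = 9 \cdot 19 + 508 = 171 + 508 = 679$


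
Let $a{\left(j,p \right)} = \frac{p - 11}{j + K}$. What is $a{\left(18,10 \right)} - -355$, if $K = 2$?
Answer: $\frac{7099}{20} \approx 354.95$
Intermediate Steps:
$a{\left(j,p \right)} = \frac{-11 + p}{2 + j}$ ($a{\left(j,p \right)} = \frac{p - 11}{j + 2} = \frac{-11 + p}{2 + j}$)
$a{\left(18,10 \right)} - -355 = \frac{-11 + 10}{2 + 18} - -355 = \frac{1}{20} \left(-1\right) + 355 = - \frac{1}{20} + 355 = \frac{7099}{20}$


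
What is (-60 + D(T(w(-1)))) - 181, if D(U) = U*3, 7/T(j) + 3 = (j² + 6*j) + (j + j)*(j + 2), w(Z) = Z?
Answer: -2431/10 ≈ -243.10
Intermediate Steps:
T(j) = 7/(-3 + j² + 6*j + 2*j*(2 + j)) (T(j) = 7/(-3 + ((j² + 6*j) + (j + j)*(j + 2))) = 7/(-3 + ((j² + 6*j) + (2*j)*(2 + j))) = 7/(-3 + ((j² + 6*j) + 2*j*(2 + j))) = 7/(-3 + (j² + 6*j + 2*j*(2 + j))) = 7/(-3 + j² + 6*j + 2*j*(2 + j)))
D(U) = 3*U
(-60 + D(T(w(-1)))) - 181 = (-60 + 3*(7/(-3 + 3*(-1)² + 10*(-1)))) - 181 = (-60 + 3*(7/(-3 + 3*1 - 10))) - 181 = (-60 + 3*(7/(-3 + 3 - 10))) - 181 = (-60 + 3*(7/(-10))) - 181 = (-60 + 3*(7*(-⅒))) - 181 = (-60 + 3*(-7/10)) - 181 = (-60 - 21/10) - 181 = -621/10 - 181 = -2431/10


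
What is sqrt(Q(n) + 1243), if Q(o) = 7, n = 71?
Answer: 25*sqrt(2) ≈ 35.355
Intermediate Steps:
sqrt(Q(n) + 1243) = sqrt(7 + 1243) = sqrt(1250) = 25*sqrt(2)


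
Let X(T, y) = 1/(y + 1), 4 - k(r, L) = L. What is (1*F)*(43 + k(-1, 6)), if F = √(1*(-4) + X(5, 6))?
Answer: 123*I*√21/7 ≈ 80.522*I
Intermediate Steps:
k(r, L) = 4 - L
X(T, y) = 1/(1 + y)
F = 3*I*√21/7 (F = √(1*(-4) + 1/(1 + 6)) = √(-4 + 1/7) = √(-4 + ⅐) = √(-27/7) = 3*I*√21/7 ≈ 1.964*I)
(1*F)*(43 + k(-1, 6)) = (1*(3*I*√21/7))*(43 + (4 - 1*6)) = (3*I*√21/7)*(43 + (4 - 6)) = (3*I*√21/7)*(43 - 2) = (3*I*√21/7)*41 = 123*I*√21/7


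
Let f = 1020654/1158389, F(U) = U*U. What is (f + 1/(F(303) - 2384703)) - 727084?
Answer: -1931178706563380057/2656063187766 ≈ -7.2708e+5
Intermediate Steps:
F(U) = U**2
f = 1020654/1158389 (f = 1020654*(1/1158389) = 1020654/1158389 ≈ 0.88110)
(f + 1/(F(303) - 2384703)) - 727084 = (1020654/1158389 + 1/(303**2 - 2384703)) - 727084 = (1020654/1158389 + 1/(91809 - 2384703)) - 727084 = (1020654/1158389 + 1/(-2292894)) - 727084 = (1020654/1158389 - 1/2292894) - 727084 = 2340250274287/2656063187766 - 727084 = -1931178706563380057/2656063187766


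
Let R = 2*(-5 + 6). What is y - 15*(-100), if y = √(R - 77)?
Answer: 1500 + 5*I*√3 ≈ 1500.0 + 8.6602*I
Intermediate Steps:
R = 2 (R = 2*1 = 2)
y = 5*I*√3 (y = √(2 - 77) = √(-75) = 5*I*√3 ≈ 8.6602*I)
y - 15*(-100) = 5*I*√3 - 15*(-100) = 5*I*√3 + 1500 = 1500 + 5*I*√3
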